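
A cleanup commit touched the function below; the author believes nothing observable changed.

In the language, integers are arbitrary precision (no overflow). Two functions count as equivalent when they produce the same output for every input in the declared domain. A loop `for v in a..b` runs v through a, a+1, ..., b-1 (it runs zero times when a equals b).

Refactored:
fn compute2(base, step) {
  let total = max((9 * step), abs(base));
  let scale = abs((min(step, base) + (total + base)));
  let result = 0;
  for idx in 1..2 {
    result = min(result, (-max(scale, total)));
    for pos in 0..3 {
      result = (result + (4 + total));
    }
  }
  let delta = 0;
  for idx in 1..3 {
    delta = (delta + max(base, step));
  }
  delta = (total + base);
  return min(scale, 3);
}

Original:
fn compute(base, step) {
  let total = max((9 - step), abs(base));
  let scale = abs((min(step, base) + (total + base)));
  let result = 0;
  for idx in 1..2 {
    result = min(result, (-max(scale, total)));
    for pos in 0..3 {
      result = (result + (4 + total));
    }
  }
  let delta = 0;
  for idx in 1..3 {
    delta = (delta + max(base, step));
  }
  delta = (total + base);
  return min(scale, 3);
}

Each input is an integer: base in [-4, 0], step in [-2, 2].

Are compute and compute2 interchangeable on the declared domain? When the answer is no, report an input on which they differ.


There is a counterexample at base=-4, step=-1: 2 on one side, 3 on the other.
compute: total=10, then scale=2, then result=0, then (idx=1), then result=-10, then (pos=0), then result=4, then (pos=1), then result=18, then (pos=2), then result=32, then delta=0, then (idx=1), then delta=-1, then (idx=2), then delta=-2, then delta=6, then returns 2
compute2: total=4, then scale=4, then result=0, then (idx=1), then result=-4, then (pos=0), then result=4, then (pos=1), then result=12, then (pos=2), then result=20, then delta=0, then (idx=1), then delta=-1, then (idx=2), then delta=-2, then delta=0, then returns 3
verdict: not equivalent; witness: base=-4, step=-1


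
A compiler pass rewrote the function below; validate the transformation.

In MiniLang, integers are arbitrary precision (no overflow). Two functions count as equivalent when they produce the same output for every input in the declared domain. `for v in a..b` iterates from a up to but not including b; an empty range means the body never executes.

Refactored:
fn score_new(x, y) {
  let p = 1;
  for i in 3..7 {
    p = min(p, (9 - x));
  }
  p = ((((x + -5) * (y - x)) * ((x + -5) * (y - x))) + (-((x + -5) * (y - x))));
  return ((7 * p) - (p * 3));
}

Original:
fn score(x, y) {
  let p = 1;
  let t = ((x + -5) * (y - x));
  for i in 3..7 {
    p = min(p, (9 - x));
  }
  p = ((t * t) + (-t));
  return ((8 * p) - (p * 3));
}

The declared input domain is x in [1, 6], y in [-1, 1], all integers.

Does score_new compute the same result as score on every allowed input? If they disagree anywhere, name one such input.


The rewrite breaks on x=1, y=-1, where the results are 280 and 224.
score: p := 1 | t := 8 | iter i=3: | p := 1 | iter i=4: | p := 1 | iter i=5: | p := 1 | iter i=6: | p := 1 | p := 56 | result 280
score_new: p := 1 | iter i=3: | p := 1 | iter i=4: | p := 1 | iter i=5: | p := 1 | iter i=6: | p := 1 | p := 56 | result 224
verdict: not equivalent; witness: x=1, y=-1


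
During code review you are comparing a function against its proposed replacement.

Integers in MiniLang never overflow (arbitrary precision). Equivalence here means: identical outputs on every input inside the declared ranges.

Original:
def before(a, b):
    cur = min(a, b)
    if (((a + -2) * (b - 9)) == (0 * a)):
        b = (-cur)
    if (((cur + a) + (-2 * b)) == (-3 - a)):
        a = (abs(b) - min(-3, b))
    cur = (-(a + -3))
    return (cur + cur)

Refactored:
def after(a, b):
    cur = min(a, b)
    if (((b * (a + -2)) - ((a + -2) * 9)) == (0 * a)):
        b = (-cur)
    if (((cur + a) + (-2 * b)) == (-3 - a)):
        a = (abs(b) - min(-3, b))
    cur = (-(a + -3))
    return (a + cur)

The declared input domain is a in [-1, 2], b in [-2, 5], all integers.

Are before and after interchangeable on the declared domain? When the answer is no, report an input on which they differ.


These are not equivalent — on a=-1, b=-2 the outputs split (8 vs 3).
before: cur := -2 | (((a + -2) * (b - 9)) == (0 * a)): false | (((cur + a) + (-2 * b)) == (-3 - a)): false | cur := 4 | result 8
after: cur := -2 | (((b * (a + -2)) - ((a + -2) * 9)) == (0 * a)): false | (((cur + a) + (-2 * b)) == (-3 - a)): false | cur := 4 | result 3
verdict: not equivalent; witness: a=-1, b=-2


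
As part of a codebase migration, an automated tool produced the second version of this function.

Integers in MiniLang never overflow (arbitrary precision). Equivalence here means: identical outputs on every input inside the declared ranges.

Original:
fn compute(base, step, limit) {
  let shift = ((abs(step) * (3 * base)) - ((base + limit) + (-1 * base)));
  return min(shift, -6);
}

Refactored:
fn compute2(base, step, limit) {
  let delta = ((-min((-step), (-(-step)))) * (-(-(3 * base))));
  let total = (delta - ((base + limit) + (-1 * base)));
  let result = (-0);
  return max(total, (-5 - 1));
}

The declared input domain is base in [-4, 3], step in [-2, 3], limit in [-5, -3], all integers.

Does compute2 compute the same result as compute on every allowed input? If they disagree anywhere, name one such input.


Consider the input base=-4, step=-2, limit=-5.
compute: shift=-19, then returns -19
compute2: delta=-24, then total=-19, then result=0, then returns -6
-19 and -6 differ, so these are not the same function on this domain.
verdict: not equivalent; witness: base=-4, step=-2, limit=-5


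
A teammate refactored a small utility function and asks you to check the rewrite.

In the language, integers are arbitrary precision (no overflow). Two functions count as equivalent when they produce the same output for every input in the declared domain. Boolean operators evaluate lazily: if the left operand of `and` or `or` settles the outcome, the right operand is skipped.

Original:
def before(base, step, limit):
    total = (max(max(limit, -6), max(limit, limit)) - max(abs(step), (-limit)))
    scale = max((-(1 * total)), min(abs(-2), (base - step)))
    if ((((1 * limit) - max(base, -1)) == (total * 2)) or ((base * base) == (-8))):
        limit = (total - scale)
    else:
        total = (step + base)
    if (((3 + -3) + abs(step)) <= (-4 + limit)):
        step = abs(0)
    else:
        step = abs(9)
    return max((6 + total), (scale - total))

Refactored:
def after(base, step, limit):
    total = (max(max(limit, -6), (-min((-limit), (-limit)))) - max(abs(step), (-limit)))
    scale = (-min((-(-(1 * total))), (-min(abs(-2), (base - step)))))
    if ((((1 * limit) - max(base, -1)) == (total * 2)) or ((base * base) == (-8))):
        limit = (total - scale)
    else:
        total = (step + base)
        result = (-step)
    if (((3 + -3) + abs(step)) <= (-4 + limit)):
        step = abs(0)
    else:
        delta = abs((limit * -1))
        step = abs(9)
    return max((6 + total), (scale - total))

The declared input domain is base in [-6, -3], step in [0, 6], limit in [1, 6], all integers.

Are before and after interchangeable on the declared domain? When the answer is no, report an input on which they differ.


Although arithmetic usage differs, min/max/abs usage differs, statement counts differ, constant usage differs, local variable names differ, 168/168 inputs agree.
verdict: equivalent


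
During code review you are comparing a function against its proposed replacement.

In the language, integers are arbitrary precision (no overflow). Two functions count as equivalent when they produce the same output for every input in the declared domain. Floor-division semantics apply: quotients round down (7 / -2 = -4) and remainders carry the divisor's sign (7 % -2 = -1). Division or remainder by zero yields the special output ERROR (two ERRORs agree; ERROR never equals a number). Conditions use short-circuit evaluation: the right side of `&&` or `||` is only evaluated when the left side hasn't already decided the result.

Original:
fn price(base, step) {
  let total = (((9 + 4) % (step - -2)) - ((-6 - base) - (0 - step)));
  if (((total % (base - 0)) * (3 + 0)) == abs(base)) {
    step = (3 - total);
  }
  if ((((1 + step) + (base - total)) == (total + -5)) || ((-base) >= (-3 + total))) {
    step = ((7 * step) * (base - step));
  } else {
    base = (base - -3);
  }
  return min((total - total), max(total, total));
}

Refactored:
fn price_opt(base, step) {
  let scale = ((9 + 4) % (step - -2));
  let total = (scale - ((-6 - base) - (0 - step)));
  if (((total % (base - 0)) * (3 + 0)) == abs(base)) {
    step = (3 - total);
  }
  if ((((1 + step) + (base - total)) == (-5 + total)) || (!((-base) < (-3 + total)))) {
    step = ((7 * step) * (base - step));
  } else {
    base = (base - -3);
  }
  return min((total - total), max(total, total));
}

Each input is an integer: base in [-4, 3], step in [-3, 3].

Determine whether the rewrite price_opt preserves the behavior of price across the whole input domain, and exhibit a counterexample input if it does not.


Reading the diff, among the changes: boolean connective usage differs, local variable names differ, comparison usage differs, statement counts differ.
Tracing base=0, step=2: price: total = 5; division by zero -> ERROR | price_opt: scale = 1; total = 5; division by zero -> ERROR — matching result ERROR.
Every one of the 56 inputs gives matching results.
verdict: equivalent


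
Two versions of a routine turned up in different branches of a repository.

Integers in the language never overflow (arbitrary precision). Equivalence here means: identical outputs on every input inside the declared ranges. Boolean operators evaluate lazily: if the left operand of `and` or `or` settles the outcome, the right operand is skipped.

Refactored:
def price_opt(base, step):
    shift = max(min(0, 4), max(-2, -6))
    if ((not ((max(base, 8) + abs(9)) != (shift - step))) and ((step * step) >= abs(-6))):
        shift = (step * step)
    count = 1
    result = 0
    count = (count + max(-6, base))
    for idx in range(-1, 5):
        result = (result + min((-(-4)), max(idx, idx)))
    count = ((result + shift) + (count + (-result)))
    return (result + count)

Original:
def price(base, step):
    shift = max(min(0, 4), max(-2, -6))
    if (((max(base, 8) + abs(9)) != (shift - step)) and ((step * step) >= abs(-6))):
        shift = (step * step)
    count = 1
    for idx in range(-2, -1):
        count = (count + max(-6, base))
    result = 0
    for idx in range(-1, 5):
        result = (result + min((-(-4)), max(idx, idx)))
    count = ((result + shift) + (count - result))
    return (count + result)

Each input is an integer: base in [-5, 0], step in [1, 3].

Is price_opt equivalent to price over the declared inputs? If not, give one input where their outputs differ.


These are not equivalent — on base=-5, step=3 the outputs split (14 vs 5).
price: shift=0, then (((max(base, 8) + abs(9)) != (shift - step)) and ((step * step) >= abs(-6))) is true, then shift=9, then count=1, then (idx=-2), then count=-4, then result=0, then (idx=-1), then result=-1, then (idx=0), then result=-1, then (idx=1), then result=0, then (idx=2), then result=2, then (idx=3), then result=5, then (idx=4), then result=9, then count=5, then returns 14
price_opt: shift=0, then ((not ((max(base, 8) + abs(9)) != (shift - step))) and ((step * step) >= abs(-6))) is false, then count=1, then result=0, then count=-4, then (idx=-1), then result=-1, then (idx=0), then result=-1, then (idx=1), then result=0, then (idx=2), then result=2, then (idx=3), then result=5, then (idx=4), then result=9, then count=-4, then returns 5
verdict: not equivalent; witness: base=-5, step=3


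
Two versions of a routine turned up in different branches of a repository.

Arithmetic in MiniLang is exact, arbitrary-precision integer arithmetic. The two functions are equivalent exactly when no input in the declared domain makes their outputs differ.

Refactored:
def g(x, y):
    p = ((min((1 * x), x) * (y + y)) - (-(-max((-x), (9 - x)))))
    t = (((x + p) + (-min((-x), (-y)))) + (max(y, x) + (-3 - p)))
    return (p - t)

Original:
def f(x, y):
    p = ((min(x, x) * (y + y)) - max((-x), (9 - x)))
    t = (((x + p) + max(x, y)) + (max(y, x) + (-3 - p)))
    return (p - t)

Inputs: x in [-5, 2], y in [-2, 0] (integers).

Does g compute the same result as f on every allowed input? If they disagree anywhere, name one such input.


The two are interchangeable: arithmetic usage differs; constant usage differs; min/max/abs usage differs, and every declared input agrees.
Spot check at x=-4, y=-2 — f: p becomes 3; next t becomes -11; next final value 14. g: p becomes 3; next t becomes -11; next final value 14. Both give 14.
Every one of the 24 inputs gives matching results.
verdict: equivalent


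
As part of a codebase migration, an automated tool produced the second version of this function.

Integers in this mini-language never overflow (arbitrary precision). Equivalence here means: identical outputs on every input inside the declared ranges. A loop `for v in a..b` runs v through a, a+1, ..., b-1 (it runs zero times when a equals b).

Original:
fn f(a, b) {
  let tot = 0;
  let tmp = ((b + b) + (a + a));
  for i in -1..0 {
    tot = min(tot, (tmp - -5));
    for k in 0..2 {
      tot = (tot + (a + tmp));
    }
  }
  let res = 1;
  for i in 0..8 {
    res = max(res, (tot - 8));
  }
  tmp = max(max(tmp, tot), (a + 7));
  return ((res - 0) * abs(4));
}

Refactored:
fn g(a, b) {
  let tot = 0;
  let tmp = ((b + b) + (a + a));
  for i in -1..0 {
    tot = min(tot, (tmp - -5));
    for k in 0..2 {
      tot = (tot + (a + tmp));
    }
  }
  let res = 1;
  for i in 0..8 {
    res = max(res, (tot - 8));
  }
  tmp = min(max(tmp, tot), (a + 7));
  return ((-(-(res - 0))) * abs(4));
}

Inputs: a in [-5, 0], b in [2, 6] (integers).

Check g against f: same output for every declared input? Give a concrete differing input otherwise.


Equivalent. Although `max(max(tmp, tot), (a + 7))` became `min(max(tmp, tot), (a + 7))`, no input in the stated domain can expose it.
Checked all 30 inputs in the declared domain: the outputs agree on every one.
Spot check at a=-5, b=5 — f: tot := 0 | tmp := 0 | iter i=-1: | tot := 0 | iter k=0: | tot := -5 | iter k=1: | tot := -10 | res := 1 | iter i=0: | res := 1 | iter i=1: | res := 1 | iter i=2: | res := 1 | iter i=3: | res := 1 | iter i=4: | res := 1 | iter i=5: | res := 1 | iter i=6: | res := 1 | iter i=7: | res := 1 | tmp := 2 | result 4. g: tot := 0 | tmp := 0 | iter i=-1: | tot := 0 | iter k=0: | tot := -5 | iter k=1: | tot := -10 | res := 1 | iter i=0: | res := 1 | iter i=1: | res := 1 | iter i=2: | res := 1 | iter i=3: | res := 1 | iter i=4: | res := 1 | iter i=5: | res := 1 | iter i=6: | res := 1 | iter i=7: | res := 1 | tmp := 0 | result 4. Both give 4.
verdict: equivalent


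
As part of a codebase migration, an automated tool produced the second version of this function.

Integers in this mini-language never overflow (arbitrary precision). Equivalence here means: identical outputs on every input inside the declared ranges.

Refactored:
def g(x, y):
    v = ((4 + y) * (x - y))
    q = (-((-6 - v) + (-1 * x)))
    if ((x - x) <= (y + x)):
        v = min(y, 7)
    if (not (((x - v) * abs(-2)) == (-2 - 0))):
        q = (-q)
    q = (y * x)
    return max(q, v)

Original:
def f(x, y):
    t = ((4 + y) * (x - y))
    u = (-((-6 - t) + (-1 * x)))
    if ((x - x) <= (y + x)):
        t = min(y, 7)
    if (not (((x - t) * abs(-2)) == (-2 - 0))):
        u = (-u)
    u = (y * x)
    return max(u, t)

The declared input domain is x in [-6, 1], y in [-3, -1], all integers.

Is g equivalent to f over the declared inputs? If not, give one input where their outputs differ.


This is a faithful refactor — local variable names differ, but the computed results match everywhere.
One worked example (x=1, y=-3) — f: t becomes 4; next u becomes 11; next ((x - x) <= (y + x)) evaluates to false; next (not (((x - t) * abs(-2)) == (-2 - 0))) evaluates to true; next u becomes -11; next u becomes -3; next final value 4; g: v becomes 4; next q becomes 11; next ((x - x) <= (y + x)) evaluates to false; next (not (((x - v) * abs(-2)) == (-2 - 0))) evaluates to true; next q becomes -11; next q becomes -3; next final value 4; agreement on 4.
Across all 24 domain points the two functions coincide.
verdict: equivalent


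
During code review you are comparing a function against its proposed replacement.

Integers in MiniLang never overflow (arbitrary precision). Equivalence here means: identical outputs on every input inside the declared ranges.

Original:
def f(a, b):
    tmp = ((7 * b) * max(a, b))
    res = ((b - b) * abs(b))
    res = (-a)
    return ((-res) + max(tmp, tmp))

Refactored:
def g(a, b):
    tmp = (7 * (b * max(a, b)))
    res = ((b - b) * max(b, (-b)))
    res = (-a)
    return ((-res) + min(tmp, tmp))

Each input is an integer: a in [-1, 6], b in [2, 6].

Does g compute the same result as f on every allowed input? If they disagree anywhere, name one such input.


The edit looks behavioral (`max(tmp, tmp)` became `min(tmp, tmp)`), but over these ranges it never changes the outcome; all 40 inputs agree.
verdict: equivalent


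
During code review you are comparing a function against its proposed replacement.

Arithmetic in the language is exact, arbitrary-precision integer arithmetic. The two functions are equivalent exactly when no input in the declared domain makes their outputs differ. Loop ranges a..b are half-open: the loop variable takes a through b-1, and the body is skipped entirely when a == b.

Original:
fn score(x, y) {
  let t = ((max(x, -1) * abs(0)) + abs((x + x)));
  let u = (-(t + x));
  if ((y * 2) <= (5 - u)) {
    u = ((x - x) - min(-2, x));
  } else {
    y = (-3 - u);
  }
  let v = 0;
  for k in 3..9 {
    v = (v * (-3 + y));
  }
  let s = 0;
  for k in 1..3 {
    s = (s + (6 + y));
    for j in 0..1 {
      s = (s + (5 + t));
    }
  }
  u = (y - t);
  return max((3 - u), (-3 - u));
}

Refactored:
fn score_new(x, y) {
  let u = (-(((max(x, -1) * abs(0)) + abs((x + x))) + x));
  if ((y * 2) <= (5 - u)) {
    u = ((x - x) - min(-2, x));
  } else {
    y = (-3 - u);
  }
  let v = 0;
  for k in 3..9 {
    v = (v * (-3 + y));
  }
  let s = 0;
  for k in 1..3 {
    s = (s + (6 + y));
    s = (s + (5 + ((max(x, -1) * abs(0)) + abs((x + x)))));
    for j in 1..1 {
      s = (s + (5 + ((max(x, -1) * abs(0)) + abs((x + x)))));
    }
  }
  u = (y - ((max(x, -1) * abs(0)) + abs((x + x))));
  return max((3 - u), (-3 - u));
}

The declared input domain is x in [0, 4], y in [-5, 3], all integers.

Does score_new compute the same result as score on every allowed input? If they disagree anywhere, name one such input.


Comparing the listings, the differences include: min/max/abs usage differs; also local variable names differ; also constant usage differs; also arithmetic usage differs; also loop structure differs.
As a probe, take x=2, y=-4: score runs t = 4; u = -6; ((y * 2) <= (5 - u)) -> true; u = 2; v = 0; [k=3]; v = 0; [k=4]; v = 0; [k=5]; v = 0; [k=6]; v = 0; [k=7]; v = 0; [k=8]; v = 0; s = 0; [k=1]; s = 2; [j=0]; s = 11; [k=2]; s = 13; [j=0]; s = 22; u = -8; return 11; score_new runs u = -6; ((y * 2) <= (5 - u)) -> true; u = 2; v = 0; [k=3]; v = 0; [k=4]; v = 0; [k=5]; v = 0; [k=6]; v = 0; [k=7]; v = 0; [k=8]; v = 0; s = 0; [k=1]; s = 2; s = 11; the j loop: no iterations; [k=2]; s = 13; s = 22; the j loop: no iterations; u = -8; return 11; both end at 11.
Sweeping the whole domain (45 inputs) finds no disagreement.
verdict: equivalent


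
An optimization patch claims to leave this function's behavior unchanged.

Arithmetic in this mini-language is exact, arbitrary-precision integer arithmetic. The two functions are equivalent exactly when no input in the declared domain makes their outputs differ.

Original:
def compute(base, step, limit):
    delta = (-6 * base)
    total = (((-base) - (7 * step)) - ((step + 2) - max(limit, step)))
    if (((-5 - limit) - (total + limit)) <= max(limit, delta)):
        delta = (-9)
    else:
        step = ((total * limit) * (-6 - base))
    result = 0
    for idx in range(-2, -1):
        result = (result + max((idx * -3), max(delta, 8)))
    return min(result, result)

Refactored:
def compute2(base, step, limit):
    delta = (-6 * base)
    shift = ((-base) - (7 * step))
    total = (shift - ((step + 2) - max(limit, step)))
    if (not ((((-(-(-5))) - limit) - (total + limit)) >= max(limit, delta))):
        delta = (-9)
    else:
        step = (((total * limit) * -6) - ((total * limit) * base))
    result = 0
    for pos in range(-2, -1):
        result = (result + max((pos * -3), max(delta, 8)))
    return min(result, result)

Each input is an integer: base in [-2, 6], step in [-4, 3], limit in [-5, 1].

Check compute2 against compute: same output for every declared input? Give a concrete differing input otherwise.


At base=-2, step=1, limit=-5: compute gives 8, compute2 gives 12.
verdict: not equivalent; witness: base=-2, step=1, limit=-5


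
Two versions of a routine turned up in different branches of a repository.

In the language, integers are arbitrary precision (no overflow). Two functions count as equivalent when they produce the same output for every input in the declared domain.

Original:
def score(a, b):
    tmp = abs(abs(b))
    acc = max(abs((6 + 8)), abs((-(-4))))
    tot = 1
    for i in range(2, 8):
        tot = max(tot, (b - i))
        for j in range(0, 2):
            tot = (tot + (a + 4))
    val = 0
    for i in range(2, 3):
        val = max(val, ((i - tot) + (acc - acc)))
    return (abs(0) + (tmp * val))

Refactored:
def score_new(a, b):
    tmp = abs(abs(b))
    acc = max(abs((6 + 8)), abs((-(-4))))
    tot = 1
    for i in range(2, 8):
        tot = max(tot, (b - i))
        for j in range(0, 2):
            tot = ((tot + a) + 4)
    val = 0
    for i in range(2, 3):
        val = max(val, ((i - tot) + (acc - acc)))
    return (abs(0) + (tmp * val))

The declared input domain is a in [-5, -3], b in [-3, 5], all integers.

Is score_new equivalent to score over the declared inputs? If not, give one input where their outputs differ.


Changes here: same computation, different form; the full 27-point sweep finds no disagreement.
verdict: equivalent


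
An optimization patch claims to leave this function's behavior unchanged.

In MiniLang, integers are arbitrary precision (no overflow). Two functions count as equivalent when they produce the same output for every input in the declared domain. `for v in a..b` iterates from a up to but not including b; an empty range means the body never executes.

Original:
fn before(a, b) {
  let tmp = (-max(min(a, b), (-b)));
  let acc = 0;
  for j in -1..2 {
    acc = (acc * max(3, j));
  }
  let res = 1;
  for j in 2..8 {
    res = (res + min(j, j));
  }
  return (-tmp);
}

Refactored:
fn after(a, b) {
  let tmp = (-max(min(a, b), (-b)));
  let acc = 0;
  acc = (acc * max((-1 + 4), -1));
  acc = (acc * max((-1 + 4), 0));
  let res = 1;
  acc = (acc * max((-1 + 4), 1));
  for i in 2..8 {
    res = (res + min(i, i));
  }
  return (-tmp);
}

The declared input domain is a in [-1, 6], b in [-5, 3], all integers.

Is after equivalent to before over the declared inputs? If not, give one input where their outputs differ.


Although constant usage differs, local variable names differ, statement counts differ, arithmetic usage differs, min/max/abs usage differs, loop structure differs, 72/72 inputs agree.
verdict: equivalent


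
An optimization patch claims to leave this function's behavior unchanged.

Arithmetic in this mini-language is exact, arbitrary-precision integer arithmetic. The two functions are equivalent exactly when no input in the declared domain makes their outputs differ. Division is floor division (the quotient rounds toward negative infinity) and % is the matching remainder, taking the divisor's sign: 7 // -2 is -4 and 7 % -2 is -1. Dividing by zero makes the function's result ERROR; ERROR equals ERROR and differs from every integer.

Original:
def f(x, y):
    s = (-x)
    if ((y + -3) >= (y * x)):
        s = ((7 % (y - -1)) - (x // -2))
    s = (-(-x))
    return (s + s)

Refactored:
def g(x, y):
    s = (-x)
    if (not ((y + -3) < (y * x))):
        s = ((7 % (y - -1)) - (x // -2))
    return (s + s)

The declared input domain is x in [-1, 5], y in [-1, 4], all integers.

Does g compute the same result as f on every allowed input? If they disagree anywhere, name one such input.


x=-1, y=-1 yields -2 from f but 2 from g.
verdict: not equivalent; witness: x=-1, y=-1


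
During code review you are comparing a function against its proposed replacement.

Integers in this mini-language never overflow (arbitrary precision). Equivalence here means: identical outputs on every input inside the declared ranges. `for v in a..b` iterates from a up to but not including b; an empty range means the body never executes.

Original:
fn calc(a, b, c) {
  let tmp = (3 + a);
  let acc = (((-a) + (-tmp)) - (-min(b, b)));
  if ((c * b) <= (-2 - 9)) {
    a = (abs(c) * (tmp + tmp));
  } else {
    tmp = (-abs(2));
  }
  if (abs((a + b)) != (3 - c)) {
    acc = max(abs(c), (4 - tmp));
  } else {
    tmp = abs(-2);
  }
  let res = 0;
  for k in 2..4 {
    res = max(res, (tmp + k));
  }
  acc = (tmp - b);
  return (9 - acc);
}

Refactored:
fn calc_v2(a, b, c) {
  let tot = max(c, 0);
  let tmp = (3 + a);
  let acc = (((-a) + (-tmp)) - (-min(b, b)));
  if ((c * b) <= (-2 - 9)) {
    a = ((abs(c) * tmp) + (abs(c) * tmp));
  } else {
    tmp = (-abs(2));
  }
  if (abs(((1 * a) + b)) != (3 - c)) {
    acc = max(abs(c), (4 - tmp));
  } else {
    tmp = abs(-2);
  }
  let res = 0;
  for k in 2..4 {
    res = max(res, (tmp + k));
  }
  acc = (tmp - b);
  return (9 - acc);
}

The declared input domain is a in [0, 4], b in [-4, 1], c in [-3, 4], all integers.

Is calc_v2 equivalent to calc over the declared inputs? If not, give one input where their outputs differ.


Differences: arithmetic usage differs, plus constant usage differs, plus local variable names differ, plus min/max/abs usage differs, plus statement counts differ — yet all 240 inputs agree.
verdict: equivalent


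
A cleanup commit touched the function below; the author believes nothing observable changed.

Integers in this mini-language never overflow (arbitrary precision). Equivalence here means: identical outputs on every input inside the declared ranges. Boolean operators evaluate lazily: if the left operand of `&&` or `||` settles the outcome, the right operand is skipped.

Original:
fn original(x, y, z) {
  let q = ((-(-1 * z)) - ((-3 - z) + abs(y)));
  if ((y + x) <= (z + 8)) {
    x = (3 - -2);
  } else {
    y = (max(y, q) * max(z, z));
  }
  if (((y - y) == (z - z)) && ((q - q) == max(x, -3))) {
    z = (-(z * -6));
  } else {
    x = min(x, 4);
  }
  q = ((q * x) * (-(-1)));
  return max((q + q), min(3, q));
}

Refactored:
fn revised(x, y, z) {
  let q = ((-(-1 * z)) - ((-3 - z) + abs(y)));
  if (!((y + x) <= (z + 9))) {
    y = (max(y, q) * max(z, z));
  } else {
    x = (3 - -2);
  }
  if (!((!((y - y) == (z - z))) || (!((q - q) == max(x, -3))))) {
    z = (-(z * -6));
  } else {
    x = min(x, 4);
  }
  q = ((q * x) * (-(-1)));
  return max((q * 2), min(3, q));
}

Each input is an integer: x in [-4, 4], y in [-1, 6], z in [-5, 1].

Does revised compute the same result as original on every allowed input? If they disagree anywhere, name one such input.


Not equivalent: x=-2, y=6, z=-5 separates them (52 vs -52).
original: q becomes -13; next ((y + x) <= (z + 8)) evaluates to false; next y becomes -30; next (((y - y) == (z - z)) && ((q - q) == max(x, -3))) evaluates to false; next x becomes -2; next q becomes 26; next final value 52
revised: q becomes -13; next (!((y + x) <= (z + 9))) evaluates to false; next x becomes 5; next (!((!((y - y) == (z - z))) || (!((q - q) == max(x, -3))))) evaluates to false; next x becomes 4; next q becomes -52; next final value -52
verdict: not equivalent; witness: x=-2, y=6, z=-5


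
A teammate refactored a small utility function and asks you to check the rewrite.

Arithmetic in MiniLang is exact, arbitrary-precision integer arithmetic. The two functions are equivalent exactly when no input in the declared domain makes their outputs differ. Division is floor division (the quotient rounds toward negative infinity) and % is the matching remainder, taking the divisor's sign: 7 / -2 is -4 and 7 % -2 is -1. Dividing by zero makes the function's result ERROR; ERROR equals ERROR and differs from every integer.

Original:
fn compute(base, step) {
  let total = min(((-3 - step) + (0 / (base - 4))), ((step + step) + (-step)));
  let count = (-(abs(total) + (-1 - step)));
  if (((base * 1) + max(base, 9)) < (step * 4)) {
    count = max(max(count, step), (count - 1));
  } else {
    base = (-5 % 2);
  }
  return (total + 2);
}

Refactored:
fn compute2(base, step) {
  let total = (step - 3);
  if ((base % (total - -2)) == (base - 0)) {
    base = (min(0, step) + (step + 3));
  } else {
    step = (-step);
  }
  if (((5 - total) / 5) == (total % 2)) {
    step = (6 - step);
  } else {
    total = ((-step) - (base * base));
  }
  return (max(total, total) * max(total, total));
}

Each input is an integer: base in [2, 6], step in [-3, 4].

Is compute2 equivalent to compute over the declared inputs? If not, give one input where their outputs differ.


At base=2, step=-3: compute gives -1, compute2 gives 49.
verdict: not equivalent; witness: base=2, step=-3


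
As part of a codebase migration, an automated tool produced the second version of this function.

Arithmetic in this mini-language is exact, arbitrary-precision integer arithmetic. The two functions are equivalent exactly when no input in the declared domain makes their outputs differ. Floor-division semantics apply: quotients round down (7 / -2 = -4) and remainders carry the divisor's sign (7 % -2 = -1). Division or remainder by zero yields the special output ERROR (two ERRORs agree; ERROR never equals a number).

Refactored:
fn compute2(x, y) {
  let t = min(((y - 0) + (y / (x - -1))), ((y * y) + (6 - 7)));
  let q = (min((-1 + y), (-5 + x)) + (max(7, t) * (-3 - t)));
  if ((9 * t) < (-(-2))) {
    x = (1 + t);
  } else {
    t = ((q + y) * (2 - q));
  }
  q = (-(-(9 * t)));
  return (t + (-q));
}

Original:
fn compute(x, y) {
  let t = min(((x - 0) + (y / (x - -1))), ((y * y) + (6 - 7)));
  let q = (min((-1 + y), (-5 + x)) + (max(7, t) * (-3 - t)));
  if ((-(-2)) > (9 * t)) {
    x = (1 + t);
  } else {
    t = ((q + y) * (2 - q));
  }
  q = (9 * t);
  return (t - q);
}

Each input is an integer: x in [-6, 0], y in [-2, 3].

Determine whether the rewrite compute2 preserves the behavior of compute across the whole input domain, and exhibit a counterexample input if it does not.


The rewrite breaks on x=-6, y=-2, where the results are 48 and 16.
compute: t becomes -6; next q becomes 10; next ((-(-2)) > (9 * t)) evaluates to true; next x becomes -5; next q becomes -54; next final value 48
compute2: t becomes -2; next q becomes -18; next ((9 * t) < (-(-2))) evaluates to true; next x becomes -1; next q becomes -18; next final value 16
verdict: not equivalent; witness: x=-6, y=-2


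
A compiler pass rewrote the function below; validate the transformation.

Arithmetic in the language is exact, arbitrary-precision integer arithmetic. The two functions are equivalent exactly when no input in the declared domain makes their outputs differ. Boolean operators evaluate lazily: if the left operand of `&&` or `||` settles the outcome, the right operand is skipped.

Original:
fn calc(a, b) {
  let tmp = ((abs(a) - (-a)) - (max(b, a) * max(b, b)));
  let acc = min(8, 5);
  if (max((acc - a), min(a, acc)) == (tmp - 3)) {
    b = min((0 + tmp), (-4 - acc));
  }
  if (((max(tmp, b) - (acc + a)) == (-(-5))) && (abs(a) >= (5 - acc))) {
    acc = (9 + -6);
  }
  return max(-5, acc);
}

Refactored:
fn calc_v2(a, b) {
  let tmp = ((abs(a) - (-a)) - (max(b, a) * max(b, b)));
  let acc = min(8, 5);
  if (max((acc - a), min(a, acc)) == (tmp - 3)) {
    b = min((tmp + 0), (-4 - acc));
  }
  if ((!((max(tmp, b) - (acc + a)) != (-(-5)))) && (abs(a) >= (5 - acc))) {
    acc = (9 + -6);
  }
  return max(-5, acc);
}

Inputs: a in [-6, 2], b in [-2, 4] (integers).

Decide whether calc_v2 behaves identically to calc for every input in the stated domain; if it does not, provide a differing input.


The two versions differ — the changes include comparison usage differs; boolean connective usage differs.
One worked example (a=-5, b=3) — calc: tmp = -9; acc = 5; (max((acc - a), min(a, acc)) == (tmp - 3)) -> false; (((max(tmp, b) - (acc + a)) == (-(-5))) && (abs(a) >= (5 - acc))) -> false; return 5; calc_v2: tmp = -9; acc = 5; (max((acc - a), min(a, acc)) == (tmp - 3)) -> false; ((!((max(tmp, b) - (acc + a)) != (-(-5)))) && (abs(a) >= (5 - acc))) -> false; return 5; agreement on 5.
Every one of the 63 inputs gives matching results.
verdict: equivalent


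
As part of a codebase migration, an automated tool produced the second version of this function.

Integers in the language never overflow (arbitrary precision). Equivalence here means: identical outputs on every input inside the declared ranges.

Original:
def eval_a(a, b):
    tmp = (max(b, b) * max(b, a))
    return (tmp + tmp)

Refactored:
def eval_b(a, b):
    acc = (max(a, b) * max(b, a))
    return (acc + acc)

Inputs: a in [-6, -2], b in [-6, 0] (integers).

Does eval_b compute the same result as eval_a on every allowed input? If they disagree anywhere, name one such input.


Run the pair on a=-5, b=-6.
eval_a: tmp = 30; return 60
eval_b: acc = 25; return 50
60 against 50: the behavior changed.
verdict: not equivalent; witness: a=-5, b=-6


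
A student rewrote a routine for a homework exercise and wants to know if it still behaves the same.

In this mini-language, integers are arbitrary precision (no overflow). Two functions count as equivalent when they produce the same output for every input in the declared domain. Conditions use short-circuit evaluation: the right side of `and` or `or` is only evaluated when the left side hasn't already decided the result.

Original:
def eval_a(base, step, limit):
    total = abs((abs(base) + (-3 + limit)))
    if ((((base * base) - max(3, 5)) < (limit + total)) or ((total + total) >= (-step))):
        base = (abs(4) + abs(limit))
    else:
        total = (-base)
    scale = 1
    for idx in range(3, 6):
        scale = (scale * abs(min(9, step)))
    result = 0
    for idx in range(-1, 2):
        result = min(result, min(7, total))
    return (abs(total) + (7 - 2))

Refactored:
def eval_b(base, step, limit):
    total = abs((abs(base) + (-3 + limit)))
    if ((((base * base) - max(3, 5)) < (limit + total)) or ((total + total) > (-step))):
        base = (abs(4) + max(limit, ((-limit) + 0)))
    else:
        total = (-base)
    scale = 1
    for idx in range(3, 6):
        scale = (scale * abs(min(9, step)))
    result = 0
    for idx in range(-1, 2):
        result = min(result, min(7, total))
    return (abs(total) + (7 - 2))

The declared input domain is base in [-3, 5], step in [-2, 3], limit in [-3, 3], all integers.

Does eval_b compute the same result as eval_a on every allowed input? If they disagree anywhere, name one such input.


Try base=-3, step=-2, limit=-1.
eval_a: total becomes 1; next ((((base * base) - max(3, 5)) < (limit + total)) or ((total + total) >= (-step))) evaluates to true; next base becomes 5; next scale becomes 1; next at idx=3:; next scale becomes 2; next at idx=4:; next scale becomes 4; next at idx=5:; next scale becomes 8; next result becomes 0; next at idx=-1:; next result becomes 0; next at idx=0:; next result becomes 0; next at idx=1:; next result becomes 0; next final value 6
eval_b: total becomes 1; next ((((base * base) - max(3, 5)) < (limit + total)) or ((total + total) > (-step))) evaluates to false; next total becomes 3; next scale becomes 1; next at idx=3:; next scale becomes 2; next at idx=4:; next scale becomes 4; next at idx=5:; next scale becomes 8; next result becomes 0; next at idx=-1:; next result becomes 0; next at idx=0:; next result becomes 0; next at idx=1:; next result becomes 0; next final value 8
6 against 8: the behavior changed.
verdict: not equivalent; witness: base=-3, step=-2, limit=-1


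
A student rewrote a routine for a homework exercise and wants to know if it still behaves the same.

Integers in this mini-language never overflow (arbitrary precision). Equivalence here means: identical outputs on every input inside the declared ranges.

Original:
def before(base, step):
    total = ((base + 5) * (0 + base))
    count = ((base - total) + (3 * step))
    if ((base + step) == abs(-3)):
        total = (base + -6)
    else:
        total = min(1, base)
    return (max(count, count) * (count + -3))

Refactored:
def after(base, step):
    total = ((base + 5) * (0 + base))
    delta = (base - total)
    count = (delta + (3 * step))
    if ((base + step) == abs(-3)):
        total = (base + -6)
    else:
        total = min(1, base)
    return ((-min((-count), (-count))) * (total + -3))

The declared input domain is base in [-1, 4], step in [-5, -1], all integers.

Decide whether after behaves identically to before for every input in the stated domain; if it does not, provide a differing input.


Consider the input base=-1, step=-5.
before: total=-4, then count=-12, then ((base + step) == abs(-3)) is false, then total=-1, then returns 180
after: total=-4, then delta=3, then count=-12, then ((base + step) == abs(-3)) is false, then total=-1, then returns 48
180 and 48 differ, so these are not the same function on this domain.
verdict: not equivalent; witness: base=-1, step=-5


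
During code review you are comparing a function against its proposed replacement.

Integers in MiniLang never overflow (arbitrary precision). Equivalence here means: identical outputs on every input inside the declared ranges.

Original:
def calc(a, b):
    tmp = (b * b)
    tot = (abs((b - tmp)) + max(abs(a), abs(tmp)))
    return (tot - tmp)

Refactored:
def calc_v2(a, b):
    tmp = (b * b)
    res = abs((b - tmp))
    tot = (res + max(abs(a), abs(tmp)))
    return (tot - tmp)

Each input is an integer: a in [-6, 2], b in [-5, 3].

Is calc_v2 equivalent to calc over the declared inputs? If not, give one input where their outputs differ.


Equivalent — the differences include local variable names differ, plus statement counts differ, yet no declared input distinguishes the two.
One worked example (a=-1, b=1) — calc: tmp becomes 1; next tot becomes 1; next final value 0; calc_v2: tmp becomes 1; next res becomes 0; next tot becomes 1; next final value 0; agreement on 0.
Across all 81 domain points the two functions coincide.
verdict: equivalent


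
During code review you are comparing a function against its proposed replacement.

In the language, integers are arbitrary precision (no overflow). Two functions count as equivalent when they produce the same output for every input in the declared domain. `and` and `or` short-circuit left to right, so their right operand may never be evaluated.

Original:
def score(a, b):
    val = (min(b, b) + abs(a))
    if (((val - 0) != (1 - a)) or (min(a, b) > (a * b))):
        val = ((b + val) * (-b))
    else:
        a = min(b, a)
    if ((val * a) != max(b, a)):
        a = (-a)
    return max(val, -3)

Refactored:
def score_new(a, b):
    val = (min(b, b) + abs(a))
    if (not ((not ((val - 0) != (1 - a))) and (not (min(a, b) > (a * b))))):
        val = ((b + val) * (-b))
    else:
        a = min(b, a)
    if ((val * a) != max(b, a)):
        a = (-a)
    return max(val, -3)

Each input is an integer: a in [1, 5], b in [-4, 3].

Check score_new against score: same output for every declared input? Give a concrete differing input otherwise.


Behavior is preserved: although boolean connective usage differs, the outputs never diverge.
Spot check at a=3, b=3 — score: val becomes 6; next (((val - 0) != (1 - a)) or (min(a, b) > (a * b))) evaluates to true; next val becomes -27; next ((val * a) != max(b, a)) evaluates to true; next a becomes -3; next final value -3. score_new: val becomes 6; next (not ((not ((val - 0) != (1 - a))) and (not (min(a, b) > (a * b))))) evaluates to true; next val becomes -27; next ((val * a) != max(b, a)) evaluates to true; next a becomes -3; next final value -3. Both give -3.
Checked all 40 inputs in the declared domain: the outputs agree on every one.
verdict: equivalent
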